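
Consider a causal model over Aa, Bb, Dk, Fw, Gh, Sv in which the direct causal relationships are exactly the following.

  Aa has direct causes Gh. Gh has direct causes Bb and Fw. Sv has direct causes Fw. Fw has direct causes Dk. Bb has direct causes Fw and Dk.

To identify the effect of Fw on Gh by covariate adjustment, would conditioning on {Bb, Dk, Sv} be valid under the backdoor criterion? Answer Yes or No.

No

Backdoor paths from Fw to Gh (paths whose first edge points into Fw):
  P1: Fw <- Dk -> Bb -> Gh
Condition 1 (no descendant of Fw in the set): FAILS — Bb and Sv are descendants of Fw.
Condition 2 (every backdoor path blocked by {Bb, Dk, Sv}):
  P1: blocked at fork node Dk ∈ conditioning set.
{Bb, Dk, Sv} does not satisfy the backdoor criterion.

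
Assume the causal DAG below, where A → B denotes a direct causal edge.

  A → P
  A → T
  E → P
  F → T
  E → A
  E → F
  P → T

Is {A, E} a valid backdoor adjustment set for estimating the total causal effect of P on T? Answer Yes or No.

Backdoor paths from P to T (paths whose first edge points into P):
  P1: P <- E -> A -> T
  P2: P <- E -> F -> T
  P3: P <- A <- E -> F -> T
  P4: P <- A -> T
Condition 1 (no descendant of P in the set): holds — descendants of P are {T}; none are in {A, E}.
Condition 2 (every backdoor path blocked by {A, E}):
  P1: blocked at fork node E ∈ conditioning set.
  P2: blocked at fork node E ∈ conditioning set.
  P3: blocked at chain node A ∈ conditioning set.
  P4: blocked at fork node A ∈ conditioning set.
{A, E} satisfies the backdoor criterion.

Yes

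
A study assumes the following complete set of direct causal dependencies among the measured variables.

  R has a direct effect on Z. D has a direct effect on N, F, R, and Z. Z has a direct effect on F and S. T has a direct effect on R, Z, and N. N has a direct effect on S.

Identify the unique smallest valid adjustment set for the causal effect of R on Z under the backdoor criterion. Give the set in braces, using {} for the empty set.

{D, T}

Variables eligible for adjustment (non-descendants of R, excluding R and Z): {D, N, T}.
Backdoor paths from R to Z:
  P1: R <- D -> N <- T -> Z
  P2: R <- D -> N -> S <- Z
  P3: R <- D -> Z
  P4: R <- D -> F <- Z
  P5: R <- T -> N <- D -> Z
  P6: R <- T -> N <- D -> F <- Z
  P7: R <- T -> N -> S <- Z
  P8: R <- T -> Z
The empty set is not sufficient: P3 (R <- D -> Z) has no collider blocking it and no conditioned non-collider, so it is open.
Try {D, T}:
  P1: blocked at fork node D ∈ conditioning set.
  P2: blocked at fork node D ∈ conditioning set.
  P3: blocked at fork node D ∈ conditioning set.
  P4: blocked at fork node D ∈ conditioning set.
  P5: blocked at fork node T ∈ conditioning set.
  P6: blocked at fork node T ∈ conditioning set.
  P7: blocked at fork node T ∈ conditioning set.
  P8: blocked at fork node T ∈ conditioning set.
{D, T} contains no descendant of R and blocks every backdoor path.
Every element of {D, T} is needed (dropping D leaves P3 open; dropping T leaves P8 open), so no proper subset is valid.
Among all size-2 subsets of the eligible variables, only {D, T} blocks every backdoor path, so it is the unique smallest valid adjustment set.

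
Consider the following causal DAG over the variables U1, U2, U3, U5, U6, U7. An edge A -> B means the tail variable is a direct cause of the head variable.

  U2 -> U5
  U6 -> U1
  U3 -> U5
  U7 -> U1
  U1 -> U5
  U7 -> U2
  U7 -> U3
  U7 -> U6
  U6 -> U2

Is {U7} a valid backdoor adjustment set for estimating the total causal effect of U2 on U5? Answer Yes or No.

Backdoor paths from U2 to U5 (paths whose first edge points into U2):
  P1: U2 <- U7 -> U6 -> U1 -> U5
  P2: U2 <- U7 -> U1 -> U5
  P3: U2 <- U7 -> U3 -> U5
  P4: U2 <- U6 <- U7 -> U1 -> U5
  P5: U2 <- U6 <- U7 -> U3 -> U5
  P6: U2 <- U6 -> U1 <- U7 -> U3 -> U5
  P7: U2 <- U6 -> U1 -> U5
Condition 1 (no descendant of U2 in the set): holds — descendants of U2 are {U5}; none are in {U7}.
Condition 2 (every backdoor path blocked by {U7}):
  P1: blocked at fork node U7 ∈ conditioning set.
  P2: blocked at fork node U7 ∈ conditioning set.
  P3: blocked at fork node U7 ∈ conditioning set.
  P4: blocked at fork node U7 ∈ conditioning set.
  P5: blocked at fork node U7 ∈ conditioning set.
  P6: blocked at collider U1 (neither it nor any descendant is in the conditioning set).
  P7: open — no interior node is in the conditioning set.
{U7} does not satisfy the backdoor criterion.

No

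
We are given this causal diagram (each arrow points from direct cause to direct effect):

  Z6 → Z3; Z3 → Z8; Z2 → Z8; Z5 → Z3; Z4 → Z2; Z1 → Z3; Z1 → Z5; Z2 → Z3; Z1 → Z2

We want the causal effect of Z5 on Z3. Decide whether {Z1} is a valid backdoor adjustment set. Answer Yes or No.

Backdoor paths from Z5 to Z3 (paths whose first edge points into Z5):
  P1: Z5 <- Z1 -> Z2 -> Z3
  P2: Z5 <- Z1 -> Z2 -> Z8 <- Z3
  P3: Z5 <- Z1 -> Z3
Condition 1 (no descendant of Z5 in the set): holds — descendants of Z5 are {Z3, Z8}; none are in {Z1}.
Condition 2 (every backdoor path blocked by {Z1}):
  P1: blocked at fork node Z1 ∈ conditioning set.
  P2: blocked at fork node Z1 ∈ conditioning set.
  P3: blocked at fork node Z1 ∈ conditioning set.
{Z1} satisfies the backdoor criterion.

Yes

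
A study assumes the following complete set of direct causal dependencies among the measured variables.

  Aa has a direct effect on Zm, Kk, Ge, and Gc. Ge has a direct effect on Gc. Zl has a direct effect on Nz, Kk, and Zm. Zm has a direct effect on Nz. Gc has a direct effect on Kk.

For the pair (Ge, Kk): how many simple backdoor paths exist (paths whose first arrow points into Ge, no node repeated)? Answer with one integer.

4

A backdoor path from Ge to Kk is any simple undirected path whose first edge points into Ge (i.e. leaves Ge via a parent).
Parents of Ge: {Aa}.
Enumerating:
  P1: Ge <- Aa -> Zm <- Zl -> Kk
  P2: Ge <- Aa -> Zm -> Nz <- Zl -> Kk
  P3: Ge <- Aa -> Gc -> Kk
  P4: Ge <- Aa -> Kk
That exhausts the simple backdoor paths. Count: 4.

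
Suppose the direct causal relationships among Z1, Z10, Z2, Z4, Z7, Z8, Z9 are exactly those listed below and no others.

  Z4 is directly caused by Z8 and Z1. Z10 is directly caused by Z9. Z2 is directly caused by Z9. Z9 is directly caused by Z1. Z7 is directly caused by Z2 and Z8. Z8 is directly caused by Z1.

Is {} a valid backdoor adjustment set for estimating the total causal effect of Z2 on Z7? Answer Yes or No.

No

Backdoor paths from Z2 to Z7 (paths whose first edge points into Z2):
  P1: Z2 <- Z9 <- Z1 -> Z8 -> Z7
  P2: Z2 <- Z9 <- Z1 -> Z4 <- Z8 -> Z7
Condition 1 (no descendant of Z2 in the set): holds — descendants of Z2 are {Z7}; none are in {}.
Condition 2 (every backdoor path blocked by {}):
  P1: open — no interior node is in the conditioning set.
  P2: blocked at collider Z4 (neither it nor any descendant is in the conditioning set).
{} does not satisfy the backdoor criterion.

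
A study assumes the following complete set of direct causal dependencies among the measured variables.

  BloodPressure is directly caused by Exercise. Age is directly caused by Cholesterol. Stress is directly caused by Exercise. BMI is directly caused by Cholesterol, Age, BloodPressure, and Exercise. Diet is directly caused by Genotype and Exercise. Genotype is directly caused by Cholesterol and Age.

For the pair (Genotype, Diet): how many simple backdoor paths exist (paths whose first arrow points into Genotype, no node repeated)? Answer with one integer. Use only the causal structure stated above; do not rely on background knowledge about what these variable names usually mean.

A backdoor path from Genotype to Diet is any simple undirected path whose first edge points into Genotype (i.e. leaves Genotype via a parent).
Parents of Genotype: {Age, Cholesterol}.
Enumerating:
  P1: Genotype <- Cholesterol -> Age -> BMI <- Exercise -> Diet
  P2: Genotype <- Cholesterol -> Age -> BMI <- BloodPressure <- Exercise -> Diet
  P3: Genotype <- Cholesterol -> BMI <- Exercise -> Diet
  P4: Genotype <- Cholesterol -> BMI <- BloodPressure <- Exercise -> Diet
  P5: Genotype <- Age <- Cholesterol -> BMI <- Exercise -> Diet
  P6: Genotype <- Age <- Cholesterol -> BMI <- BloodPressure <- Exercise -> Diet
  P7: Genotype <- Age -> BMI <- Exercise -> Diet
  P8: Genotype <- Age -> BMI <- BloodPressure <- Exercise -> Diet
That exhausts the simple backdoor paths. Count: 8.

8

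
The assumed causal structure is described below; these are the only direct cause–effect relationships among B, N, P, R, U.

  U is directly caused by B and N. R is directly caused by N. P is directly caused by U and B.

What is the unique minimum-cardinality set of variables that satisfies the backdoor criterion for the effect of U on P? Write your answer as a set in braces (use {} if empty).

{B}

Variables eligible for adjustment (non-descendants of U, excluding U and P): {B, N, R}.
Backdoor paths from U to P:
  P1: U <- B -> P
The empty set is not sufficient: P1 (U <- B -> P) has no collider blocking it and no conditioned non-collider, so it is open.
Try {B}:
  P1: blocked at fork node B ∈ conditioning set.
{B} contains no descendant of U and blocks every backdoor path.
No other singleton works — e.g. {N} leaves P1 open — so {B} is the unique smallest valid adjustment set.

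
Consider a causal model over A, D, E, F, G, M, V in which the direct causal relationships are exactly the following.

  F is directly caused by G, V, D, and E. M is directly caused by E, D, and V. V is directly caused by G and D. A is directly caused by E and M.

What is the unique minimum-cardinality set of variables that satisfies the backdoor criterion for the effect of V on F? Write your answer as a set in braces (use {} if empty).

{D, G}

Variables eligible for adjustment (non-descendants of V, excluding V and F): {D, E, G}.
Backdoor paths from V to F:
  P1: V <- G -> F
  P2: V <- D -> F
  P3: V <- D -> M <- E -> F
  P4: V <- D -> M -> A <- E -> F
The empty set is not sufficient: P1 (V <- G -> F) has no collider blocking it and no conditioned non-collider, so it is open.
Try {D, G}:
  P1: blocked at fork node G ∈ conditioning set.
  P2: blocked at fork node D ∈ conditioning set.
  P3: blocked at fork node D ∈ conditioning set.
  P4: blocked at fork node D ∈ conditioning set.
{D, G} contains no descendant of V and blocks every backdoor path.
Every element of {D, G} is needed (dropping D leaves P2 open; dropping G leaves P1 open), so no proper subset is valid.
Among all size-2 subsets of the eligible variables, only {D, G} blocks every backdoor path, so it is the unique smallest valid adjustment set.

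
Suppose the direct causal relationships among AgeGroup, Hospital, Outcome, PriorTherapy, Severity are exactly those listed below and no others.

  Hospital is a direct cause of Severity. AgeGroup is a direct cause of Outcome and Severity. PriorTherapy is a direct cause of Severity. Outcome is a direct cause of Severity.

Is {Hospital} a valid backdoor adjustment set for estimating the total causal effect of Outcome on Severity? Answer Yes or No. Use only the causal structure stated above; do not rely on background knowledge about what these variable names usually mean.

Backdoor paths from Outcome to Severity (paths whose first edge points into Outcome):
  P1: Outcome <- AgeGroup -> Severity
Condition 1 (no descendant of Outcome in the set): holds — descendants of Outcome are {Severity}; none are in {Hospital}.
Condition 2 (every backdoor path blocked by {Hospital}):
  P1: open — no interior node is in the conditioning set.
{Hospital} does not satisfy the backdoor criterion.

No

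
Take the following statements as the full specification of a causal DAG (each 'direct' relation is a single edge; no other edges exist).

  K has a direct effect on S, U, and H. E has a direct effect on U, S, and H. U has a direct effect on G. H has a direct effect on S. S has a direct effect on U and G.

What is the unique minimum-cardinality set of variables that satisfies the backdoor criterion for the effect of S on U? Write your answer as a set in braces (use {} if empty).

{E, K}

Variables eligible for adjustment (non-descendants of S, excluding S and U): {E, H, K}.
Backdoor paths from S to U:
  P1: S <- E -> H <- K -> U
  P2: S <- E -> U
  P3: S <- K -> H <- E -> U
  P4: S <- K -> U
  P5: S <- H <- E -> U
  P6: S <- H <- K -> U
The empty set is not sufficient: P2 (S <- E -> U) has no collider blocking it and no conditioned non-collider, so it is open.
Try {E, K}:
  P1: blocked at fork node E ∈ conditioning set.
  P2: blocked at fork node E ∈ conditioning set.
  P3: blocked at fork node K ∈ conditioning set.
  P4: blocked at fork node K ∈ conditioning set.
  P5: blocked at fork node E ∈ conditioning set.
  P6: blocked at fork node K ∈ conditioning set.
{E, K} contains no descendant of S and blocks every backdoor path.
Every element of {E, K} is needed (dropping E leaves P2 open; dropping K leaves P4 open), so no proper subset is valid.
Among all size-2 subsets of the eligible variables, only {E, K} blocks every backdoor path, so it is the unique smallest valid adjustment set.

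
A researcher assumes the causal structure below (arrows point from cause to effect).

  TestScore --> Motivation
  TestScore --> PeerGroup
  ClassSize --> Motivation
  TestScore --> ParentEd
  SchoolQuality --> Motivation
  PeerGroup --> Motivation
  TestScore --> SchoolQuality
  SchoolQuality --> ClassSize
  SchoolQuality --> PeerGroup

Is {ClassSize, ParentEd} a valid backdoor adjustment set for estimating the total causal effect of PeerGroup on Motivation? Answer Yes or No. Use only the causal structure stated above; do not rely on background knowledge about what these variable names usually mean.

No

Backdoor paths from PeerGroup to Motivation (paths whose first edge points into PeerGroup):
  P1: PeerGroup <- TestScore -> SchoolQuality -> ClassSize -> Motivation
  P2: PeerGroup <- TestScore -> SchoolQuality -> Motivation
  P3: PeerGroup <- TestScore -> Motivation
  P4: PeerGroup <- SchoolQuality <- TestScore -> Motivation
  P5: PeerGroup <- SchoolQuality -> ClassSize -> Motivation
  P6: PeerGroup <- SchoolQuality -> Motivation
Condition 1 (no descendant of PeerGroup in the set): holds — descendants of PeerGroup are {Motivation}; none are in {ClassSize, ParentEd}.
Condition 2 (every backdoor path blocked by {ClassSize, ParentEd}):
  P1: blocked at chain node ClassSize ∈ conditioning set.
  P2: open — no interior node is in the conditioning set.
  P3: open — no interior node is in the conditioning set.
  P4: open — no interior node is in the conditioning set.
  P5: blocked at chain node ClassSize ∈ conditioning set.
  P6: open — no interior node is in the conditioning set.
{ClassSize, ParentEd} does not satisfy the backdoor criterion.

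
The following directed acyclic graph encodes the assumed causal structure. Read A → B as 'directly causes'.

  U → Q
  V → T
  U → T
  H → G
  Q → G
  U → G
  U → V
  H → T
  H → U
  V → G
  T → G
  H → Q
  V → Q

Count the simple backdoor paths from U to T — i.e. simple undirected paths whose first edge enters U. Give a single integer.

A backdoor path from U to T is any simple undirected path whose first edge points into U (i.e. leaves U via a parent).
Parents of U: {H}.
Enumerating:
  P1: U <- H -> Q <- V -> T
  P2: U <- H -> Q <- V -> G <- T
  P3: U <- H -> Q -> G <- V -> T
  P4: U <- H -> Q -> G <- T
  P5: U <- H -> T
  P6: U <- H -> G <- V -> T
  P7: U <- H -> G <- Q <- V -> T
  P8: U <- H -> G <- T
That exhausts the simple backdoor paths. Count: 8.

8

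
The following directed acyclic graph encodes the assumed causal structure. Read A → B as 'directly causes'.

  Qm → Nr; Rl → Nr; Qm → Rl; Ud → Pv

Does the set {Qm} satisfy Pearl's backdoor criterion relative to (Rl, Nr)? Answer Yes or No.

Yes

Backdoor paths from Rl to Nr (paths whose first edge points into Rl):
  P1: Rl <- Qm -> Nr
Condition 1 (no descendant of Rl in the set): holds — descendants of Rl are {Nr}; none are in {Qm}.
Condition 2 (every backdoor path blocked by {Qm}):
  P1: blocked at fork node Qm ∈ conditioning set.
{Qm} satisfies the backdoor criterion.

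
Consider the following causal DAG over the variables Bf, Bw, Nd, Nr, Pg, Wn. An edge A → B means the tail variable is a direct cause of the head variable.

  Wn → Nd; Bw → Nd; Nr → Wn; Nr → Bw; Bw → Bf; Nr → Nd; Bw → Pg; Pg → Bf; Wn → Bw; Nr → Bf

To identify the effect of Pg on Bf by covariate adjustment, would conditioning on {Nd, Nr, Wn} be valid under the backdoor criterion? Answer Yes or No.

No

Backdoor paths from Pg to Bf (paths whose first edge points into Pg):
  P1: Pg <- Bw <- Nr -> Bf
  P2: Pg <- Bw <- Wn <- Nr -> Bf
  P3: Pg <- Bw <- Wn -> Nd <- Nr -> Bf
  P4: Pg <- Bw -> Bf
  P5: Pg <- Bw -> Nd <- Nr -> Bf
  P6: Pg <- Bw -> Nd <- Wn <- Nr -> Bf
Condition 1 (no descendant of Pg in the set): holds — descendants of Pg are {Bf}; none are in {Nd, Nr, Wn}.
Condition 2 (every backdoor path blocked by {Nd, Nr, Wn}):
  P1: blocked at fork node Nr ∈ conditioning set.
  P2: blocked at chain node Wn ∈ conditioning set.
  P3: blocked at fork node Wn ∈ conditioning set.
  P4: open — no interior node is in the conditioning set.
  P5: blocked at fork node Nr ∈ conditioning set.
  P6: blocked at chain node Wn ∈ conditioning set.
{Nd, Nr, Wn} does not satisfy the backdoor criterion.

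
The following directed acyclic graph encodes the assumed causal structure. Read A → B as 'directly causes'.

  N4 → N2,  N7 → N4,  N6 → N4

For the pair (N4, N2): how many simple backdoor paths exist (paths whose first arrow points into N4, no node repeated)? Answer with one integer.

0

A backdoor path from N4 to N2 is any simple undirected path whose first edge points into N4 (i.e. leaves N4 via a parent).
Parents of N4: {N6, N7}.
No simple path from any parent of N4 reaches N2 without revisiting N4, so there are no backdoor paths.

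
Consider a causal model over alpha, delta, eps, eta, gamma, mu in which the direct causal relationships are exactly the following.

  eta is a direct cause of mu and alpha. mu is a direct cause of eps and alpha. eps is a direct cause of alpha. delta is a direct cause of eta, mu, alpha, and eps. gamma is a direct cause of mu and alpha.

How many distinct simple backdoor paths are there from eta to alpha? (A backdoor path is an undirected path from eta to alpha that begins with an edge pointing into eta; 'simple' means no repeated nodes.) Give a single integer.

7

A backdoor path from eta to alpha is any simple undirected path whose first edge points into eta (i.e. leaves eta via a parent).
Parents of eta: {delta}.
Enumerating:
  P1: eta <- delta -> mu <- gamma -> alpha
  P2: eta <- delta -> mu -> eps -> alpha
  P3: eta <- delta -> mu -> alpha
  P4: eta <- delta -> eps <- mu <- gamma -> alpha
  P5: eta <- delta -> eps <- mu -> alpha
  P6: eta <- delta -> eps -> alpha
  P7: eta <- delta -> alpha
That exhausts the simple backdoor paths. Count: 7.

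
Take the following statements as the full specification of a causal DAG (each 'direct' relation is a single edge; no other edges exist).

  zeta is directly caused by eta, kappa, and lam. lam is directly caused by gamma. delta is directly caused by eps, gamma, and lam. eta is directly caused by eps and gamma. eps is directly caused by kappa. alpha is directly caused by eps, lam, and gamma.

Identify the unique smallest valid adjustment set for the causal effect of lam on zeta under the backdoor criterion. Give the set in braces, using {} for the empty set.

Variables eligible for adjustment (non-descendants of lam, excluding lam and zeta): {eps, eta, gamma, kappa}.
Backdoor paths from lam to zeta:
  P1: lam <- gamma -> alpha <- eps <- kappa -> zeta
  P2: lam <- gamma -> alpha <- eps -> eta -> zeta
  P3: lam <- gamma -> eta <- eps <- kappa -> zeta
  P4: lam <- gamma -> eta -> zeta
  P5: lam <- gamma -> delta <- eps <- kappa -> zeta
  P6: lam <- gamma -> delta <- eps -> eta -> zeta
The empty set is not sufficient: P4 (lam <- gamma -> eta -> zeta) has no collider blocking it and no conditioned non-collider, so it is open.
Try {gamma}:
  P1: blocked at fork node gamma ∈ conditioning set.
  P2: blocked at fork node gamma ∈ conditioning set.
  P3: blocked at fork node gamma ∈ conditioning set.
  P4: blocked at fork node gamma ∈ conditioning set.
  P5: blocked at fork node gamma ∈ conditioning set.
  P6: blocked at fork node gamma ∈ conditioning set.
{gamma} contains no descendant of lam and blocks every backdoor path.
No other singleton works — e.g. {kappa} leaves P4 open — so {gamma} is the unique smallest valid adjustment set.

{gamma}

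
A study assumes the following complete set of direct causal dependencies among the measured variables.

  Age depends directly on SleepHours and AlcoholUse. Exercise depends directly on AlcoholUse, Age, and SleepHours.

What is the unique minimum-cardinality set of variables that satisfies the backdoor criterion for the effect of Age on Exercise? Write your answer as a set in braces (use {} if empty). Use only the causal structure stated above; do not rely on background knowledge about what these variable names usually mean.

{AlcoholUse, SleepHours}

Variables eligible for adjustment (non-descendants of Age, excluding Age and Exercise): {AlcoholUse, SleepHours}.
Backdoor paths from Age to Exercise:
  P1: Age <- AlcoholUse -> Exercise
  P2: Age <- SleepHours -> Exercise
The empty set is not sufficient: P1 (Age <- AlcoholUse -> Exercise) has no collider blocking it and no conditioned non-collider, so it is open.
Try {AlcoholUse, SleepHours}:
  P1: blocked at fork node AlcoholUse ∈ conditioning set.
  P2: blocked at fork node SleepHours ∈ conditioning set.
{AlcoholUse, SleepHours} contains no descendant of Age and blocks every backdoor path.
Every element of {AlcoholUse, SleepHours} is needed (dropping AlcoholUse leaves P1 open; dropping SleepHours leaves P2 open), so no proper subset is valid.
Among all size-2 subsets of the eligible variables, only {AlcoholUse, SleepHours} blocks every backdoor path, so it is the unique smallest valid adjustment set.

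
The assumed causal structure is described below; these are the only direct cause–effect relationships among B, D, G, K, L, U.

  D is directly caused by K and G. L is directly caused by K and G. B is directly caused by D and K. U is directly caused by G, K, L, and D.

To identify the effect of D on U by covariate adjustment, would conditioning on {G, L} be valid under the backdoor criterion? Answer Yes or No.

No

Backdoor paths from D to U (paths whose first edge points into D):
  P1: D <- G -> L <- K -> U
  P2: D <- G -> L -> U
  P3: D <- G -> U
  P4: D <- K -> L <- G -> U
  P5: D <- K -> L -> U
  P6: D <- K -> U
Condition 1 (no descendant of D in the set): holds — descendants of D are {B, U}; none are in {G, L}.
Condition 2 (every backdoor path blocked by {G, L}):
  P1: blocked at fork node G ∈ conditioning set.
  P2: blocked at fork node G ∈ conditioning set.
  P3: blocked at fork node G ∈ conditioning set.
  P4: blocked at fork node G ∈ conditioning set.
  P5: blocked at chain node L ∈ conditioning set.
  P6: open — no interior node is in the conditioning set.
{G, L} does not satisfy the backdoor criterion.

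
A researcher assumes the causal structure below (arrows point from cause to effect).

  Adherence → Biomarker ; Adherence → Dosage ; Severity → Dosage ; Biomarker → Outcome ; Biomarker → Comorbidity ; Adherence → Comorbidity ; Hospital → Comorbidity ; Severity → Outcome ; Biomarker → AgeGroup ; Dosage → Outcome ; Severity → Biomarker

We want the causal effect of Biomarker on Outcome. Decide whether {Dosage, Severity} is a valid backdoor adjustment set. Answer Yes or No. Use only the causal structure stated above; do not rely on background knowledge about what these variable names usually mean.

Yes

Backdoor paths from Biomarker to Outcome (paths whose first edge points into Biomarker):
  P1: Biomarker <- Severity -> Dosage -> Outcome
  P2: Biomarker <- Severity -> Outcome
  P3: Biomarker <- Adherence -> Dosage <- Severity -> Outcome
  P4: Biomarker <- Adherence -> Dosage -> Outcome
Condition 1 (no descendant of Biomarker in the set): holds — descendants of Biomarker are {AgeGroup, Comorbidity, Outcome}; none are in {Dosage, Severity}.
Condition 2 (every backdoor path blocked by {Dosage, Severity}):
  P1: blocked at fork node Severity ∈ conditioning set.
  P2: blocked at fork node Severity ∈ conditioning set.
  P3: blocked at fork node Severity ∈ conditioning set.
  P4: blocked at chain node Dosage ∈ conditioning set.
{Dosage, Severity} satisfies the backdoor criterion.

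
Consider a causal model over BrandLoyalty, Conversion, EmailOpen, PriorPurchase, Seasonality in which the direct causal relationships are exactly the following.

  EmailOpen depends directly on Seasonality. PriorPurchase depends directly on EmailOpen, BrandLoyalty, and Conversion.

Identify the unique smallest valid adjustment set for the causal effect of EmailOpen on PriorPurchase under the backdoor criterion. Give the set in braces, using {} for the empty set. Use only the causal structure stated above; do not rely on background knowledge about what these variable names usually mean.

Variables eligible for adjustment (non-descendants of EmailOpen, excluding EmailOpen and PriorPurchase): {BrandLoyalty, Conversion, Seasonality}.
Backdoor paths from EmailOpen to PriorPurchase:
  (none)
With no backdoor paths the empty set already satisfies the criterion, and it is trivially minimal.

{}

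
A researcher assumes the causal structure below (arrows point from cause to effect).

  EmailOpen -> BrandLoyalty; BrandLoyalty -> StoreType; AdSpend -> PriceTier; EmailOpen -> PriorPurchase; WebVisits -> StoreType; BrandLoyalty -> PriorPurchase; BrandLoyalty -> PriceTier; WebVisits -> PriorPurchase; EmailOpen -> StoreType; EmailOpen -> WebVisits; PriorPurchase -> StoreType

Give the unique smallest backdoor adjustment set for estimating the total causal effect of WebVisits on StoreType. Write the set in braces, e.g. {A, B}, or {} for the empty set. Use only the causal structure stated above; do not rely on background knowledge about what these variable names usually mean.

{EmailOpen}

Variables eligible for adjustment (non-descendants of WebVisits, excluding WebVisits and StoreType): {AdSpend, BrandLoyalty, EmailOpen, PriceTier}.
Backdoor paths from WebVisits to StoreType:
  P1: WebVisits <- EmailOpen -> BrandLoyalty -> PriorPurchase -> StoreType
  P2: WebVisits <- EmailOpen -> BrandLoyalty -> StoreType
  P3: WebVisits <- EmailOpen -> PriorPurchase <- BrandLoyalty -> StoreType
  P4: WebVisits <- EmailOpen -> PriorPurchase -> StoreType
  P5: WebVisits <- EmailOpen -> StoreType
The empty set is not sufficient: P1 (WebVisits <- EmailOpen -> BrandLoyalty -> PriorPurchase -> StoreType) has no collider blocking it and no conditioned non-collider, so it is open.
Try {EmailOpen}:
  P1: blocked at fork node EmailOpen ∈ conditioning set.
  P2: blocked at fork node EmailOpen ∈ conditioning set.
  P3: blocked at fork node EmailOpen ∈ conditioning set.
  P4: blocked at fork node EmailOpen ∈ conditioning set.
  P5: blocked at fork node EmailOpen ∈ conditioning set.
{EmailOpen} contains no descendant of WebVisits and blocks every backdoor path.
No other singleton works — e.g. {BrandLoyalty} leaves P4 open — so {EmailOpen} is the unique smallest valid adjustment set.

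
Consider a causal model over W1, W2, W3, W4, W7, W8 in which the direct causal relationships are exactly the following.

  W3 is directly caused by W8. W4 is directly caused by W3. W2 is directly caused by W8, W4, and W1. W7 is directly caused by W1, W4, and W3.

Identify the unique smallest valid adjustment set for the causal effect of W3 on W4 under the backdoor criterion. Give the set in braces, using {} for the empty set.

{}

Variables eligible for adjustment (non-descendants of W3, excluding W3 and W4): {W1, W8}.
Backdoor paths from W3 to W4:
  P1: W3 <- W8 -> W2 <- W4
  P2: W3 <- W8 -> W2 <- W1 -> W7 <- W4
Each backdoor path contains an unconditioned collider, so every path is already blocked with the empty conditioning set:
  P1: blocked at collider W2 (neither it nor any descendant is in the conditioning set).
  P2: blocked at collider W2 (neither it nor any descendant is in the conditioning set).
The empty set is therefore the unique smallest valid set.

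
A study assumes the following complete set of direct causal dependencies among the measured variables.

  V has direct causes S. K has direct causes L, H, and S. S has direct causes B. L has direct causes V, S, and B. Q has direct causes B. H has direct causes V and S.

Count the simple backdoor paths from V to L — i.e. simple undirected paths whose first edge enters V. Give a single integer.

A backdoor path from V to L is any simple undirected path whose first edge points into V (i.e. leaves V via a parent).
Parents of V: {S}.
Enumerating:
  P1: V <- S <- B -> L
  P2: V <- S -> L
  P3: V <- S -> H -> K <- L
  P4: V <- S -> K <- L
That exhausts the simple backdoor paths. Count: 4.

4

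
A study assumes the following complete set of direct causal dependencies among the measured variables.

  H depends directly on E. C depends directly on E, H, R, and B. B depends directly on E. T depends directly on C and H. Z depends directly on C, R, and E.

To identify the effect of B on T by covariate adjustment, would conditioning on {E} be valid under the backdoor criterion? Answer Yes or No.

Backdoor paths from B to T (paths whose first edge points into B):
  P1: B <- E -> H -> C -> T
  P2: B <- E -> H -> T
  P3: B <- E -> C <- H -> T
  P4: B <- E -> C -> T
  P5: B <- E -> Z <- R -> C <- H -> T
  P6: B <- E -> Z <- R -> C -> T
  P7: B <- E -> Z <- C <- H -> T
  P8: B <- E -> Z <- C -> T
Condition 1 (no descendant of B in the set): holds — descendants of B are {C, T, Z}; none are in {E}.
Condition 2 (every backdoor path blocked by {E}):
  P1: blocked at fork node E ∈ conditioning set.
  P2: blocked at fork node E ∈ conditioning set.
  P3: blocked at fork node E ∈ conditioning set.
  P4: blocked at fork node E ∈ conditioning set.
  P5: blocked at fork node E ∈ conditioning set.
  P6: blocked at fork node E ∈ conditioning set.
  P7: blocked at fork node E ∈ conditioning set.
  P8: blocked at fork node E ∈ conditioning set.
{E} satisfies the backdoor criterion.

Yes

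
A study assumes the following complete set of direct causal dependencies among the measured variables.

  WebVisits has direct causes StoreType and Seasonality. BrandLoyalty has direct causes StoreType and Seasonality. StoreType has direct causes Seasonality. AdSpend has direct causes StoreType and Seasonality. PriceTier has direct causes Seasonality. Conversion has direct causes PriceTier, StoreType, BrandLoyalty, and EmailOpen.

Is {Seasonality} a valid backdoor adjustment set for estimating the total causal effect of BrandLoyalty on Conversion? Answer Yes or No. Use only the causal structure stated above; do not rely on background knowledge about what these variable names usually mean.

Backdoor paths from BrandLoyalty to Conversion (paths whose first edge points into BrandLoyalty):
  P1: BrandLoyalty <- Seasonality -> StoreType -> Conversion
  P2: BrandLoyalty <- Seasonality -> AdSpend <- StoreType -> Conversion
  P3: BrandLoyalty <- Seasonality -> PriceTier -> Conversion
  P4: BrandLoyalty <- Seasonality -> WebVisits <- StoreType -> Conversion
  P5: BrandLoyalty <- StoreType <- Seasonality -> PriceTier -> Conversion
  P6: BrandLoyalty <- StoreType -> AdSpend <- Seasonality -> PriceTier -> Conversion
  P7: BrandLoyalty <- StoreType -> WebVisits <- Seasonality -> PriceTier -> Conversion
  P8: BrandLoyalty <- StoreType -> Conversion
Condition 1 (no descendant of BrandLoyalty in the set): holds — descendants of BrandLoyalty are {Conversion}; none are in {Seasonality}.
Condition 2 (every backdoor path blocked by {Seasonality}):
  P1: blocked at fork node Seasonality ∈ conditioning set.
  P2: blocked at fork node Seasonality ∈ conditioning set.
  P3: blocked at fork node Seasonality ∈ conditioning set.
  P4: blocked at fork node Seasonality ∈ conditioning set.
  P5: blocked at fork node Seasonality ∈ conditioning set.
  P6: blocked at collider AdSpend (neither it nor any descendant is in the conditioning set).
  P7: blocked at collider WebVisits (neither it nor any descendant is in the conditioning set).
  P8: open — no interior node is in the conditioning set.
{Seasonality} does not satisfy the backdoor criterion.

No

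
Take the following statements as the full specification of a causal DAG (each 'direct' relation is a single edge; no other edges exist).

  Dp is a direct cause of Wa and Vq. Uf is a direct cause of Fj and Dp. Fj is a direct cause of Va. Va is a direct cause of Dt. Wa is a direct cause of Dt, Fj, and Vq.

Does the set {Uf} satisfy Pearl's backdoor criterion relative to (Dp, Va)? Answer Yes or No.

Backdoor paths from Dp to Va (paths whose first edge points into Dp):
  P1: Dp <- Uf -> Fj <- Wa -> Dt <- Va
  P2: Dp <- Uf -> Fj -> Va
Condition 1 (no descendant of Dp in the set): holds — descendants of Dp are {Dt, Fj, Va, Vq, Wa}; none are in {Uf}.
Condition 2 (every backdoor path blocked by {Uf}):
  P1: blocked at fork node Uf ∈ conditioning set.
  P2: blocked at fork node Uf ∈ conditioning set.
{Uf} satisfies the backdoor criterion.

Yes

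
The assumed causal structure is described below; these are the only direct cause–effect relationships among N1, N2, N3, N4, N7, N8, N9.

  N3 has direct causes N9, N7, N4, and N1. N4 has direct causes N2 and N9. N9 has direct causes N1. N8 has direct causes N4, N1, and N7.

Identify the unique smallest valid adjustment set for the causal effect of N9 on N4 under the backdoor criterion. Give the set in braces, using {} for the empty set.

{}

Variables eligible for adjustment (non-descendants of N9, excluding N9 and N4): {N1, N2, N7}.
Backdoor paths from N9 to N4:
  P1: N9 <- N1 -> N8 <- N7 -> N3 <- N4
  P2: N9 <- N1 -> N8 <- N4
  P3: N9 <- N1 -> N3 <- N7 -> N8 <- N4
  P4: N9 <- N1 -> N3 <- N4
Each backdoor path contains an unconditioned collider, so every path is already blocked with the empty conditioning set:
  P1: blocked at collider N8 (neither it nor any descendant is in the conditioning set).
  P2: blocked at collider N8 (neither it nor any descendant is in the conditioning set).
  P3: blocked at collider N3 (neither it nor any descendant is in the conditioning set).
  P4: blocked at collider N3 (neither it nor any descendant is in the conditioning set).
The empty set is therefore the unique smallest valid set.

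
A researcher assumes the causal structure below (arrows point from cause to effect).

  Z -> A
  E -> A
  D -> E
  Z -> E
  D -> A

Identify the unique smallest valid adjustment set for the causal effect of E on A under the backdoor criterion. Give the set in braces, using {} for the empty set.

Variables eligible for adjustment (non-descendants of E, excluding E and A): {D, Z}.
Backdoor paths from E to A:
  P1: E <- Z -> A
  P2: E <- D -> A
The empty set is not sufficient: P1 (E <- Z -> A) has no collider blocking it and no conditioned non-collider, so it is open.
Try {D, Z}:
  P1: blocked at fork node Z ∈ conditioning set.
  P2: blocked at fork node D ∈ conditioning set.
{D, Z} contains no descendant of E and blocks every backdoor path.
Every element of {D, Z} is needed (dropping D leaves P2 open; dropping Z leaves P1 open), so no proper subset is valid.
Among all size-2 subsets of the eligible variables, only {D, Z} blocks every backdoor path, so it is the unique smallest valid adjustment set.

{D, Z}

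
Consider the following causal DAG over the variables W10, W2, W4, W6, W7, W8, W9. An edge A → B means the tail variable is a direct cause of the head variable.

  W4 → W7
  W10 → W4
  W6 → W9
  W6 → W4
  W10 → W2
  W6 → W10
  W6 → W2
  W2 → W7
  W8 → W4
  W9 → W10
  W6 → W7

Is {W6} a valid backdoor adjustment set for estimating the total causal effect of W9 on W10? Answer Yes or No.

Yes

Backdoor paths from W9 to W10 (paths whose first edge points into W9):
  P1: W9 <- W6 -> W10
  P2: W9 <- W6 -> W2 <- W10
  P3: W9 <- W6 -> W2 -> W7 <- W4 <- W10
  P4: W9 <- W6 -> W4 <- W10
  P5: W9 <- W6 -> W4 -> W7 <- W2 <- W10
  P6: W9 <- W6 -> W7 <- W2 <- W10
  P7: W9 <- W6 -> W7 <- W4 <- W10
Condition 1 (no descendant of W9 in the set): holds — descendants of W9 are {W10, W2, W4, W7}; none are in {W6}.
Condition 2 (every backdoor path blocked by {W6}):
  P1: blocked at fork node W6 ∈ conditioning set.
  P2: blocked at fork node W6 ∈ conditioning set.
  P3: blocked at fork node W6 ∈ conditioning set.
  P4: blocked at fork node W6 ∈ conditioning set.
  P5: blocked at fork node W6 ∈ conditioning set.
  P6: blocked at fork node W6 ∈ conditioning set.
  P7: blocked at fork node W6 ∈ conditioning set.
{W6} satisfies the backdoor criterion.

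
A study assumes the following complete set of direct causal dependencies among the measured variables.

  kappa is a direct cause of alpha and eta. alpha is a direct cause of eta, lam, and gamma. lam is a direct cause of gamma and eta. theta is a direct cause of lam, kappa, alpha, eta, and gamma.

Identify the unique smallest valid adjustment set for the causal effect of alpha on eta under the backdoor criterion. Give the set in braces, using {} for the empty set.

{kappa, theta}

Variables eligible for adjustment (non-descendants of alpha, excluding alpha and eta): {kappa, theta}.
Backdoor paths from alpha to eta:
  P1: alpha <- theta -> kappa -> eta
  P2: alpha <- theta -> lam -> eta
  P3: alpha <- theta -> gamma <- lam -> eta
  P4: alpha <- theta -> eta
  P5: alpha <- kappa <- theta -> lam -> eta
  P6: alpha <- kappa <- theta -> gamma <- lam -> eta
  P7: alpha <- kappa <- theta -> eta
  P8: alpha <- kappa -> eta
The empty set is not sufficient: P1 (alpha <- theta -> kappa -> eta) has no collider blocking it and no conditioned non-collider, so it is open.
Try {kappa, theta}:
  P1: blocked at fork node theta ∈ conditioning set.
  P2: blocked at fork node theta ∈ conditioning set.
  P3: blocked at fork node theta ∈ conditioning set.
  P4: blocked at fork node theta ∈ conditioning set.
  P5: blocked at chain node kappa ∈ conditioning set.
  P6: blocked at chain node kappa ∈ conditioning set.
  P7: blocked at chain node kappa ∈ conditioning set.
  P8: blocked at fork node kappa ∈ conditioning set.
{kappa, theta} contains no descendant of alpha and blocks every backdoor path.
Every element of {kappa, theta} is needed (dropping kappa leaves P8 open; dropping theta leaves P2 open), so no proper subset is valid.
Among all size-2 subsets of the eligible variables, only {kappa, theta} blocks every backdoor path, so it is the unique smallest valid adjustment set.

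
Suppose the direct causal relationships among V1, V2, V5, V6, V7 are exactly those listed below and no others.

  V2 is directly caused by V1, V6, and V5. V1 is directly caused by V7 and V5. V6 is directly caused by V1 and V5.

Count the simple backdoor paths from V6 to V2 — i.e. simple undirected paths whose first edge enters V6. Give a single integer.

A backdoor path from V6 to V2 is any simple undirected path whose first edge points into V6 (i.e. leaves V6 via a parent).
Parents of V6: {V1, V5}.
Enumerating:
  P1: V6 <- V5 -> V1 -> V2
  P2: V6 <- V5 -> V2
  P3: V6 <- V1 <- V5 -> V2
  P4: V6 <- V1 -> V2
That exhausts the simple backdoor paths. Count: 4.

4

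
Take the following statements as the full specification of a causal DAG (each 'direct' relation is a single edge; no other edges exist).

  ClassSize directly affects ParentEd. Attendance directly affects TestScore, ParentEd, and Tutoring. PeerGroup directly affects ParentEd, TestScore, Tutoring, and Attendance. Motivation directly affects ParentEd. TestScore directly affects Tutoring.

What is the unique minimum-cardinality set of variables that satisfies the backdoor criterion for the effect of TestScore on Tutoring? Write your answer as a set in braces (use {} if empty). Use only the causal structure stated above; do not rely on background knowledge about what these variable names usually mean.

Variables eligible for adjustment (non-descendants of TestScore, excluding TestScore and Tutoring): {Attendance, ClassSize, Motivation, ParentEd, PeerGroup}.
Backdoor paths from TestScore to Tutoring:
  P1: TestScore <- PeerGroup -> Attendance -> Tutoring
  P2: TestScore <- PeerGroup -> ParentEd <- Attendance -> Tutoring
  P3: TestScore <- PeerGroup -> Tutoring
  P4: TestScore <- Attendance <- PeerGroup -> Tutoring
  P5: TestScore <- Attendance -> ParentEd <- PeerGroup -> Tutoring
  P6: TestScore <- Attendance -> Tutoring
The empty set is not sufficient: P1 (TestScore <- PeerGroup -> Attendance -> Tutoring) has no collider blocking it and no conditioned non-collider, so it is open.
Try {Attendance, PeerGroup}:
  P1: blocked at fork node PeerGroup ∈ conditioning set.
  P2: blocked at fork node PeerGroup ∈ conditioning set.
  P3: blocked at fork node PeerGroup ∈ conditioning set.
  P4: blocked at chain node Attendance ∈ conditioning set.
  P5: blocked at fork node Attendance ∈ conditioning set.
  P6: blocked at fork node Attendance ∈ conditioning set.
{Attendance, PeerGroup} contains no descendant of TestScore and blocks every backdoor path.
Every element of {Attendance, PeerGroup} is needed (dropping Attendance leaves P6 open; dropping PeerGroup leaves P3 open), so no proper subset is valid.
Among all size-2 subsets of the eligible variables, only {Attendance, PeerGroup} blocks every backdoor path, so it is the unique smallest valid adjustment set.

{Attendance, PeerGroup}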